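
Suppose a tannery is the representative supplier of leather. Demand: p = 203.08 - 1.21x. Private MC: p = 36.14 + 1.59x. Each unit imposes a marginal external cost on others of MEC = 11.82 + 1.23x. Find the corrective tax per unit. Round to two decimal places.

tax = 59.16 per unit

Social marginal cost = private MC + MEC = 47.96 + 2.82x.
Set SMC = demand: 47.96 + 2.82x = 203.08 - 1.21x → x* = 38.4913.
The Pigouvian tax equals MEC at x*: 11.82 + 1.23×38.4913 = 59.1643.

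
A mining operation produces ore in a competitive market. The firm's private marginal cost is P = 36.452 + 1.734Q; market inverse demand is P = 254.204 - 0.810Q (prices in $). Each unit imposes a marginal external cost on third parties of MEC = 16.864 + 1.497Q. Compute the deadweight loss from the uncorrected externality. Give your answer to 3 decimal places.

DWL = $2601.414

Market equilibrium (private): 36.452 + 1.734Q = 254.204 - 0.810Q → Q_m = 85.5943.
Social marginal cost = private MC + MEC = 53.316 + 3.231Q.
Set SMC = demand: 53.316 + 3.231Q = 254.204 - 0.810Q → Q* = 49.7124.
Height of the DWL triangle at Q_m is SMC(Q_m) − demand(Q_m) = MEC(Q_m) = 144.9987.
DWL = ½ × 35.8819 × 144.9987 = 2601.4144.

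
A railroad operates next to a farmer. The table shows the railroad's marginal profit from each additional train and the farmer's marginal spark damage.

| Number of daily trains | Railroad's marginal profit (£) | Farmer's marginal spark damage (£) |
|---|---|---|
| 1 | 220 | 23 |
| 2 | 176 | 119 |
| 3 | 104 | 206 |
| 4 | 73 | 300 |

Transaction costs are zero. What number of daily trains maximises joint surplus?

Bargaining reaches the level where marginal profit last exceeds marginal spark damage.
That holds through level 2 (176 ≥ 119) but not at 3 (104 < 206).

2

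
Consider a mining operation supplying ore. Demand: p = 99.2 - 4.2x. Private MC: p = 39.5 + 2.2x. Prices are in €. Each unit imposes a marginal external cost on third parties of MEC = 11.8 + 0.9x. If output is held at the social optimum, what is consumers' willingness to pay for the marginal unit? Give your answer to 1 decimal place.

P = €71.6

Social marginal cost = private MC + MEC = 51.3 + 3.1x.
Set SMC = demand: 51.3 + 3.1x = 99.2 - 4.2x → x* = 6.5616.
Consumer price on the demand curve at x*: 99.2 − 4.2×6.5616 = 71.6413.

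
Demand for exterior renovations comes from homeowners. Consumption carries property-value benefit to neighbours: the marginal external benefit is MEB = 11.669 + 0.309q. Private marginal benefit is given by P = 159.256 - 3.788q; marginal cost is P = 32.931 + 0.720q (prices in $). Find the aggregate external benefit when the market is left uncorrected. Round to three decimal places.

Market equilibrium (private): 32.931 + 0.720q = 159.256 - 3.788q → q_m = 28.0224.
Total external benefit = ∫₀^{q_m} (11.669 + 0.309q) dq = 11.669×28.0224 + ½×0.309×28.0224² = 448.3153.

$448.315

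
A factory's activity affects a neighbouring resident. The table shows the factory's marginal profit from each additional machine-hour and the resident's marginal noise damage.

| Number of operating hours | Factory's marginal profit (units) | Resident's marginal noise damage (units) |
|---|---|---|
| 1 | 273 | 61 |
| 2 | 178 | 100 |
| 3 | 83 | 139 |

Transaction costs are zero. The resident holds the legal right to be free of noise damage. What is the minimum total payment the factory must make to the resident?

161

Efficient level: marginal profit ≥ marginal noise damage through level 2, so k* = 2.
With the resident holding the right, the factory must at least compensate total damage at k*: 61 + 100 = 161.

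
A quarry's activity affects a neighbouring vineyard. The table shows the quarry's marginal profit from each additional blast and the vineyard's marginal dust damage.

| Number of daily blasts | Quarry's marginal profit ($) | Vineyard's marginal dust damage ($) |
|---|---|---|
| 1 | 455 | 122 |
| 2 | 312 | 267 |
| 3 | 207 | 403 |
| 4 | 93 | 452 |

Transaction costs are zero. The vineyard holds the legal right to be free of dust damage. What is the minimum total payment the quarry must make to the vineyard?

$389

Efficient level: marginal profit ≥ marginal dust damage through level 2, so k* = 2.
With the vineyard holding the right, the quarry must at least compensate total damage at k*: 122 + 267 = 389.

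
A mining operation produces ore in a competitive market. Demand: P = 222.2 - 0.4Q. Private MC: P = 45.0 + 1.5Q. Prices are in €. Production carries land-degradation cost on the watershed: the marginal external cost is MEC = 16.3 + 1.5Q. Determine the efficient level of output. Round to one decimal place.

Q* = 47.3

Social marginal cost = private MC + MEC = 61.3 + 3.0Q.
Set SMC = demand: 61.3 + 3.0Q = 222.2 - 0.4Q → Q* = 47.3235.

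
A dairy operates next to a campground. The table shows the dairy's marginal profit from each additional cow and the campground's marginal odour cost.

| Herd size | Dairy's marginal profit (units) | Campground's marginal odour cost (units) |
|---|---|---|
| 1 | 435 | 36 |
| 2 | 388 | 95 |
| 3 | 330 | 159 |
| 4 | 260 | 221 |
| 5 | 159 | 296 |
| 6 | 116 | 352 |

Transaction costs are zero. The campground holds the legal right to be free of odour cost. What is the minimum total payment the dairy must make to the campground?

Efficient level: marginal profit ≥ marginal odour cost through level 4, so k* = 4.
With the campground holding the right, the dairy must at least compensate total damage at k*: 36 + 95 + 159 + 221 = 511.

511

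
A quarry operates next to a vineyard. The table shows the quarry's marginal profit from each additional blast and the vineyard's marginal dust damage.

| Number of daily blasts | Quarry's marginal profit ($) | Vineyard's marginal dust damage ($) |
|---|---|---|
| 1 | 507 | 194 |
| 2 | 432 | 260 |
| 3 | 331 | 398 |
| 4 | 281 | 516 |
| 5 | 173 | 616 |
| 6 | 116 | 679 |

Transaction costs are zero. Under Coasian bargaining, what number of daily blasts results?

2

Bargaining reaches the level where marginal profit last exceeds marginal dust damage.
That holds through level 2 (432 ≥ 260) but not at 3 (331 < 398).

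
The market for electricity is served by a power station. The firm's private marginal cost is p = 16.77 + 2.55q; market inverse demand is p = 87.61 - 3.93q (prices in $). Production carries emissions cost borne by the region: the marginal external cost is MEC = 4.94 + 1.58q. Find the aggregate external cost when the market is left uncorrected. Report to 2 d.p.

$148.42

Market equilibrium (private): 16.77 + 2.55q = 87.61 - 3.93q → q_m = 10.9321.
Total external cost = ∫₀^{q_m} (4.94 + 1.58q) dq = 4.94×10.9321 + ½×1.58×10.9321² = 148.4181.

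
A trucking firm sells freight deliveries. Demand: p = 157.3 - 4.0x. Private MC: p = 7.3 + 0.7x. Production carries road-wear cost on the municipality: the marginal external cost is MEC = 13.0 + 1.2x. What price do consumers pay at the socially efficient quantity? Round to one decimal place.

P = 64.4

Social marginal cost = private MC + MEC = 20.3 + 1.9x.
Set SMC = demand: 20.3 + 1.9x = 157.3 - 4.0x → x* = 23.2203.
Consumer price on the demand curve at x*: 157.3 − 4.0×23.2203 = 64.4188.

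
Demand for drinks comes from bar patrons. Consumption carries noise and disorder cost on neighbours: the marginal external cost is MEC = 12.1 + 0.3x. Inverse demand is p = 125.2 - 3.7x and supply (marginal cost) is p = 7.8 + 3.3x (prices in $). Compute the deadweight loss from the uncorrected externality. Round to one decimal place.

DWL = $20.1

Market equilibrium (private): 7.8 + 3.3x = 125.2 - 3.7x → x_m = 16.7714.
Social marginal benefit = demand − MEC = 113.1 - 4.0x.
Set SMB = MC: 113.1 - 4.0x = 7.8 + 3.3x → x* = 14.4247.
Between x* and x_m the wedge MC − SMB runs linearly from 0 to MEC(x_m), so the loss is a triangle.
DWL = ½ × 2.3467 × 17.1314 = 20.1011.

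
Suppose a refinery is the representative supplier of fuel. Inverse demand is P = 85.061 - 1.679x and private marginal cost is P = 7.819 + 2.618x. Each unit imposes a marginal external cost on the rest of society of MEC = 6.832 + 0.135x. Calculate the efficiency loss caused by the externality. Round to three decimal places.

DWL = 9.671

Market equilibrium (private): 7.819 + 2.618x = 85.061 - 1.679x → x_m = 17.9758.
Social marginal cost = private MC + MEC = 14.651 + 2.753x.
Set SMC = demand: 14.651 + 2.753x = 85.061 - 1.679x → x* = 15.8867.
Between x* and x_m the wedge SMC − demand runs linearly from 0 to MEC(x_m), so the loss is a triangle.
DWL = ½ × 2.0891 × 9.2587 = 9.6712.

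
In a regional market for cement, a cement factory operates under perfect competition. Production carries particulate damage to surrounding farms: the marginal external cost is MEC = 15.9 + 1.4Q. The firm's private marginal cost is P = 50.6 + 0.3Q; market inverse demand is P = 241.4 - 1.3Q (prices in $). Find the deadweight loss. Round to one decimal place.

DWL = $5572.4

Market equilibrium (private): 50.6 + 0.3Q = 241.4 - 1.3Q → Q_m = 119.2500.
Social marginal cost = private MC + MEC = 66.5 + 1.7Q.
Set SMC = demand: 66.5 + 1.7Q = 241.4 - 1.3Q → Q* = 58.3000.
Between Q* and Q_m the wedge SMC − demand runs linearly from 0 to MEC(Q_m), so the loss is a triangle.
DWL = ½ × 60.9500 × 182.8500 = 5572.3538.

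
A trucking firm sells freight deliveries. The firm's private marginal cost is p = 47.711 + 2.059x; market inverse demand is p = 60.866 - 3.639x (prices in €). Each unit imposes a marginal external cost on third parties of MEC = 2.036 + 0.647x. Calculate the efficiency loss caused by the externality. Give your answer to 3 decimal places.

DWL = €0.982

Market equilibrium (private): 47.711 + 2.059x = 60.866 - 3.639x → x_m = 2.3087.
Social marginal cost = private MC + MEC = 49.747 + 2.706x.
Set SMC = demand: 49.747 + 2.706x = 60.866 - 3.639x → x* = 1.7524.
Between x* and x_m the wedge SMC − demand runs linearly from 0 to MEC(x_m), so the loss is a triangle.
DWL = ½ × 0.5563 × 3.5297 = 0.9818.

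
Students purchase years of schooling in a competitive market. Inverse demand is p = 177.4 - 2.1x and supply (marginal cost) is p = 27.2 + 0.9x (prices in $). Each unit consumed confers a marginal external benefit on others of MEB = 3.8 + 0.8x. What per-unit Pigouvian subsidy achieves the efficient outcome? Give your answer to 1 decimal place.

Social marginal benefit = demand + MEB = 181.2 - 1.3x.
Set SMB = MC: 181.2 - 1.3x = 27.2 + 0.9x → x* = 70.0000.
The Pigouvian subsidy equals MEB at x*: 3.8 + 0.8×70.0000 = 59.8000.

subsidy = $59.8 per unit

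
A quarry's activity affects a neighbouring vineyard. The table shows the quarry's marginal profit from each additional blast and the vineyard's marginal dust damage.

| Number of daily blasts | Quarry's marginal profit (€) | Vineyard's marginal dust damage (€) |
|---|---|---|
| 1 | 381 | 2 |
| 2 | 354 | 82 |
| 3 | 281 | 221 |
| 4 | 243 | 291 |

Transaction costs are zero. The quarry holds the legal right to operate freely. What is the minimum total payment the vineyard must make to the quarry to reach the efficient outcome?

€243

Left alone the quarry would choose level 4 (marginal profit stays positive).
Efficient level: k* = 3 (marginal profit ≥ marginal dust damage through 3).
The vineyard must at least cover the quarry's forgone profit from cutting 4→3: 243 = 243.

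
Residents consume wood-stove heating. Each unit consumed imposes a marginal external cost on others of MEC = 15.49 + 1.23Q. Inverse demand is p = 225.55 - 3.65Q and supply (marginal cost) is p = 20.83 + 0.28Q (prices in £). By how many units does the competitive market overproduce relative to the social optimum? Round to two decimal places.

15.42 units

Market equilibrium (private): 20.83 + 0.28Q = 225.55 - 3.65Q → Q_m = 52.0916.
Social marginal benefit = demand − MEC = 210.06 - 4.88Q.
Set SMB = MC: 210.06 - 4.88Q = 20.83 + 0.28Q → Q* = 36.6725.
Gap = |52.0916 − 36.6725| = 15.4191.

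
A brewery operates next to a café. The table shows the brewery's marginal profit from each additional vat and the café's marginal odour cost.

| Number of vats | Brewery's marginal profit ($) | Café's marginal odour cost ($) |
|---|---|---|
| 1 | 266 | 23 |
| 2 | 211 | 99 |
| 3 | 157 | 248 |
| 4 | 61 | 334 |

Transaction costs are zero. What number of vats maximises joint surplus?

2

Bargaining reaches the level where marginal profit last exceeds marginal odour cost.
That holds through level 2 (211 ≥ 99) but not at 3 (157 < 248).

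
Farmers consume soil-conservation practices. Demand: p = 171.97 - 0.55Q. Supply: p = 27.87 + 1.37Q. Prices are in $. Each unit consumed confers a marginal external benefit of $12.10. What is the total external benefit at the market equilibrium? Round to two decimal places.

$908.13

Market equilibrium (private): 27.87 + 1.37Q = 171.97 - 0.55Q → Q_m = 75.0521.
Total external benefit = MEB × Q_m = 12.10 × 75.0521 = 908.1304.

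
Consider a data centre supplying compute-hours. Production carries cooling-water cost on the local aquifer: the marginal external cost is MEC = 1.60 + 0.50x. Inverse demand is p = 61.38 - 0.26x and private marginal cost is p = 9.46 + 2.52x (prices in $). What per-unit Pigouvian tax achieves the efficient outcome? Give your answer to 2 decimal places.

Social marginal cost = private MC + MEC = 11.06 + 3.02x.
Set SMC = demand: 11.06 + 3.02x = 61.38 - 0.26x → x* = 15.3415.
The Pigouvian tax equals MEC at x*: 1.60 + 0.50×15.3415 = 9.2708.

tax = $9.27 per unit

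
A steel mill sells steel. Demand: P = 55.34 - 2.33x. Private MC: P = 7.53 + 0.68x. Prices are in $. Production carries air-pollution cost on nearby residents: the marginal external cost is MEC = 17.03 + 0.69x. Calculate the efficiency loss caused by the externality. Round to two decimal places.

DWL = $105.87

Market equilibrium (private): 7.53 + 0.68x = 55.34 - 2.33x → x_m = 15.8837.
Social marginal cost = private MC + MEC = 24.56 + 1.37x.
Set SMC = demand: 24.56 + 1.37x = 55.34 - 2.33x → x* = 8.3189.
The loss is the area between SMC and demand from x* to x_m; with linear curves that's a triangle of height MEC(x_m).
DWL = ½ × 7.5648 × 27.9898 = 105.8686.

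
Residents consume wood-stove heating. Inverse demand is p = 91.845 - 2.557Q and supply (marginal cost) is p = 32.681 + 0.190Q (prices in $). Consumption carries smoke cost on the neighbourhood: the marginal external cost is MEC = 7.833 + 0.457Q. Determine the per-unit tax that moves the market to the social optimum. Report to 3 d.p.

Social marginal benefit = demand − MEC = 84.012 - 3.014Q.
Set SMB = MC: 84.012 - 3.014Q = 32.681 + 0.190Q → Q* = 16.0209.
The Pigouvian tax equals MEC at Q*: 7.833 + 0.457×16.0209 = 15.1546.

tax = $15.155 per unit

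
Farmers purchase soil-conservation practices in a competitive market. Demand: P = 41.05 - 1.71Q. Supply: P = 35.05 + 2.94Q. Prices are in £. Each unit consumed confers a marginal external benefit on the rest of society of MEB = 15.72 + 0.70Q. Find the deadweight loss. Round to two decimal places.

DWL = £34.98

Market equilibrium (private): 35.05 + 2.94Q = 41.05 - 1.71Q → Q_m = 1.2903.
Social marginal benefit = demand + MEB = 56.77 - 1.01Q.
Set SMB = MC: 56.77 - 1.01Q = 35.05 + 2.94Q → Q* = 5.4987.
Between Q* and Q_m the wedge SMB − MC runs linearly from 0 to MEB(Q_m), so the loss is a triangle.
DWL = ½ × 4.2084 × 16.6232 = 34.9785.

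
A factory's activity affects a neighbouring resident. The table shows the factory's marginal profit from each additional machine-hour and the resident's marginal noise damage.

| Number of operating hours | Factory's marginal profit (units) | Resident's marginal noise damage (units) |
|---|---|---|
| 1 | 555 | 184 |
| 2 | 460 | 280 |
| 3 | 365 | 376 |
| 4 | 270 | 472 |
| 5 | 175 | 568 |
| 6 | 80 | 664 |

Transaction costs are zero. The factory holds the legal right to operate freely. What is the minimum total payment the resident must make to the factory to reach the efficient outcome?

Left alone the factory would choose level 6 (marginal profit stays positive).
Efficient level: k* = 2 (marginal profit ≥ marginal noise damage through 2).
The resident must at least cover the factory's forgone profit from cutting 6→2: 365 + 270 + 175 + 80 = 890.

890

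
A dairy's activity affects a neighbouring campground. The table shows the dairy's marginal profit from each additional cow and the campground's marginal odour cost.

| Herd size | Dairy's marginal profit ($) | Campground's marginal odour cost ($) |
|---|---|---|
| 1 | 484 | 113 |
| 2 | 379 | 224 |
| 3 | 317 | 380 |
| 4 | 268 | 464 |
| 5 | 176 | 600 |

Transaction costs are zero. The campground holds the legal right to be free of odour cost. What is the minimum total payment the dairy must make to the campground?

$337

Efficient level: marginal profit ≥ marginal odour cost through level 2, so k* = 2.
With the campground holding the right, the dairy must at least compensate total damage at k*: 113 + 224 = 337.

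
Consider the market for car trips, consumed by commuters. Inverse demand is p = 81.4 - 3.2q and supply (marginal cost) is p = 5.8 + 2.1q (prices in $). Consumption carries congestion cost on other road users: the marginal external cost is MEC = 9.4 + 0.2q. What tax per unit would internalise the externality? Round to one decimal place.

Social marginal benefit = demand − MEC = 72.0 - 3.4q.
Set SMB = MC: 72.0 - 3.4q = 5.8 + 2.1q → q* = 12.0364.
The Pigouvian tax equals MEC at q*: 9.4 + 0.2×12.0364 = 11.8073.

tax = $11.8 per unit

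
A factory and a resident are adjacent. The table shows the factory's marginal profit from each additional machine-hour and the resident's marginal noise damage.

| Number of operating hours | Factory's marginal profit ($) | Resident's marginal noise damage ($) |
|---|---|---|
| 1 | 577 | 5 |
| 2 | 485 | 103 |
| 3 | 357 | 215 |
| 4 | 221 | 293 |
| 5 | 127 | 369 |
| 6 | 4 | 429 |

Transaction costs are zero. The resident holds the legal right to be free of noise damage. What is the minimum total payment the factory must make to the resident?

$323

Efficient level: marginal profit ≥ marginal noise damage through level 3, so k* = 3.
With the resident holding the right, the factory must at least compensate total damage at k*: 5 + 103 + 215 = 323.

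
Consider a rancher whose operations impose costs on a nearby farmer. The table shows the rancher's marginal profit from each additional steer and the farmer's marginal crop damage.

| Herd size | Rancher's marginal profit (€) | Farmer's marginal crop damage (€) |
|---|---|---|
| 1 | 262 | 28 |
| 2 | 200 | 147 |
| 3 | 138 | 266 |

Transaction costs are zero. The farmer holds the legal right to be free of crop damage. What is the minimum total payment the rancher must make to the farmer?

€175

Efficient level: marginal profit ≥ marginal crop damage through level 2, so k* = 2.
With the farmer holding the right, the rancher must at least compensate total damage at k*: 28 + 147 = 175.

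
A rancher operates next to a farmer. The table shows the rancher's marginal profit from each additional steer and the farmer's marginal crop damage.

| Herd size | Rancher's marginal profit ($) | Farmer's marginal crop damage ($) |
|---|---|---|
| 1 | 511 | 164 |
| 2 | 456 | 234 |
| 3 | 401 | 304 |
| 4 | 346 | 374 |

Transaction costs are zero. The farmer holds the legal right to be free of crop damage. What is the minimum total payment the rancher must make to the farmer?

Efficient level: marginal profit ≥ marginal crop damage through level 3, so k* = 3.
With the farmer holding the right, the rancher must at least compensate total damage at k*: 164 + 234 + 304 = 702.

$702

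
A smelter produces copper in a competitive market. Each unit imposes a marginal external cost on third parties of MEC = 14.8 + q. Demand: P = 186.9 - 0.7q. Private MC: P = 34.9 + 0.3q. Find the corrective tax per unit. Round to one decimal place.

Social marginal cost = private MC + MEC = 49.7 + 1.3q.
Set SMC = demand: 49.7 + 1.3q = 186.9 - 0.7q → q* = 68.6000.
The Pigouvian tax equals MEC at q*: 14.8 + 1.0×68.6000 = 83.4000.

tax = 83.4 per unit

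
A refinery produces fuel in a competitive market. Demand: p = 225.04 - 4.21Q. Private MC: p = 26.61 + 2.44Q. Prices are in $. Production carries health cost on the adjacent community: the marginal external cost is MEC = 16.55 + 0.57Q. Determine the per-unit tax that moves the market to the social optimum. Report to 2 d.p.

Social marginal cost = private MC + MEC = 43.16 + 3.01Q.
Set SMC = demand: 43.16 + 3.01Q = 225.04 - 4.21Q → Q* = 25.1911.
The Pigouvian tax equals MEC at Q*: 16.55 + 0.57×25.1911 = 30.9089.

tax = $30.91 per unit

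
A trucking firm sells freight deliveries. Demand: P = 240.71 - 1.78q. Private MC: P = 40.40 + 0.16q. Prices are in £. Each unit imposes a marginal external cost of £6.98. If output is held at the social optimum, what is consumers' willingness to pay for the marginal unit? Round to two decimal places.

Social marginal cost = private MC + MEC = 47.38 + 0.16q.
Set SMC = demand: 47.38 + 0.16q = 240.71 - 1.78q → q* = 99.6546.
Consumer price on the demand curve at q*: 240.71 − 1.78×99.6546 = 63.3248.

P = £63.32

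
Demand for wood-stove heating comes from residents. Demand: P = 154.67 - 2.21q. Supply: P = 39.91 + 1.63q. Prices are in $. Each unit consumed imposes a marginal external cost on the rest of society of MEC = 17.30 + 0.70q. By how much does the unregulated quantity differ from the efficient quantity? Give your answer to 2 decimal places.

Market equilibrium (private): 39.91 + 1.63q = 154.67 - 2.21q → q_m = 29.8854.
Social marginal benefit = demand − MEC = 137.37 - 2.91q.
Set SMB = MC: 137.37 - 2.91q = 39.91 + 1.63q → q* = 21.4670.
Gap = |29.8854 − 21.4670| = 8.4184.

8.42 units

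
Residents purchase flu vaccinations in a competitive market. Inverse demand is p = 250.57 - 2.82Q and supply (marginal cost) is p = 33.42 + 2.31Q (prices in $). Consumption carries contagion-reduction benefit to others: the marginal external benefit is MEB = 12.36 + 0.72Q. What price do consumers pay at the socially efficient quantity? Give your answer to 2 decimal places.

P = $103.81

Social marginal benefit = demand + MEB = 262.93 - 2.10Q.
Set SMB = MC: 262.93 - 2.10Q = 33.42 + 2.31Q → Q* = 52.0431.
Consumer price on the demand curve at Q*: 250.57 − 2.82×52.0431 = 103.8085.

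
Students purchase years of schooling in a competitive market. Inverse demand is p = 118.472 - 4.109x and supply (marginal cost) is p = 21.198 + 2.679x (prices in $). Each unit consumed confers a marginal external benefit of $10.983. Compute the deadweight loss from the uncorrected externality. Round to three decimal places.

DWL = $8.885

Market equilibrium (private): 21.198 + 2.679x = 118.472 - 4.109x → x_m = 14.3303.
Social marginal benefit = demand + MEB = 129.455 - 4.109x.
Set SMB = MC: 129.455 - 4.109x = 21.198 + 2.679x → x* = 15.9483.
The welfare-loss triangle has base |x_m − x*| and height MEB(x_m) (the vertical gap between SMB and MC is zero at x* and MEB at x_m).
DWL = ½ × 1.6180 × 10.9830 = 8.8852.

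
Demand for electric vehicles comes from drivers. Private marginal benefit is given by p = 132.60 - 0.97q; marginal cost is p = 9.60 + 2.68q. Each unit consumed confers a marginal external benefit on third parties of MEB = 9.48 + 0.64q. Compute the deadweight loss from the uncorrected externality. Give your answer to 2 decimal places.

Market equilibrium (private): 9.60 + 2.68q = 132.60 - 0.97q → q_m = 33.6986.
Social marginal benefit = demand + MEB = 142.08 - 0.33q.
Set SMB = MC: 142.08 - 0.33q = 9.60 + 2.68q → q* = 44.0133.
Height of the DWL triangle at q_m is SMB(q_m) − MC(q_m) = MEB(q_m) = 31.0471.
DWL = ½ × 10.3147 × 31.0471 = 160.1208.

DWL = 160.12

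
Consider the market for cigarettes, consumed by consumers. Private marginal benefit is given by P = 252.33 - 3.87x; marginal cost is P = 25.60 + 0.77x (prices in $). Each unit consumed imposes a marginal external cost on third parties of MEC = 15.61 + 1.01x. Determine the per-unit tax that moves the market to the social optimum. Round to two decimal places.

tax = $53.35 per unit

Social marginal benefit = demand − MEC = 236.72 - 4.88x.
Set SMB = MC: 236.72 - 4.88x = 25.60 + 0.77x → x* = 37.3664.
The Pigouvian tax equals MEC at x*: 15.61 + 1.01×37.3664 = 53.3501.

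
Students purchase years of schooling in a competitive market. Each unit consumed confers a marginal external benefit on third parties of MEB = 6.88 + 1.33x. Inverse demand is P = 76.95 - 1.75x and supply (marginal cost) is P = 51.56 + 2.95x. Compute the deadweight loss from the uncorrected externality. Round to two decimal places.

DWL = 29.35

Market equilibrium (private): 51.56 + 2.95x = 76.95 - 1.75x → x_m = 5.4021.
Social marginal benefit = demand + MEB = 83.83 - 0.42x.
Set SMB = MC: 83.83 - 0.42x = 51.56 + 2.95x → x* = 9.5757.
The welfare-loss triangle has base |x_m − x*| and height MEB(x_m) (the vertical gap between SMB and MC is zero at x* and MEB at x_m).
DWL = ½ × 4.1736 × 14.0648 = 29.3504.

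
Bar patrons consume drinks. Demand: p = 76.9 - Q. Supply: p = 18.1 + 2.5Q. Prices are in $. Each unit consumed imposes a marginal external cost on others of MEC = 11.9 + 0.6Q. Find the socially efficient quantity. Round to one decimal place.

Social marginal benefit = demand − MEC = 65.0 - 1.6Q.
Set SMB = MC: 65.0 - 1.6Q = 18.1 + 2.5Q → Q* = 11.4390.

Q* = 11.4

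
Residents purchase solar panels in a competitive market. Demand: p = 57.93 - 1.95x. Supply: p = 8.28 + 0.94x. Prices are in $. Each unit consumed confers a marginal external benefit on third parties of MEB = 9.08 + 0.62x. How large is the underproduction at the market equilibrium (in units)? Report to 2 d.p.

Market equilibrium (private): 8.28 + 0.94x = 57.93 - 1.95x → x_m = 17.1799.
Social marginal benefit = demand + MEB = 67.01 - 1.33x.
Set SMB = MC: 67.01 - 1.33x = 8.28 + 0.94x → x* = 25.8722.
Gap = |17.1799 − 25.8722| = 8.6923.

8.69 units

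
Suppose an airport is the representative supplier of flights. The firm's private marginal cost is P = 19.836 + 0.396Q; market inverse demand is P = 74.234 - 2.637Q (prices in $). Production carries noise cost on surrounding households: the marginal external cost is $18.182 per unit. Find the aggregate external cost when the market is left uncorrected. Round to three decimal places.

Market equilibrium (private): 19.836 + 0.396Q = 74.234 - 2.637Q → Q_m = 17.9354.
Total external cost = MEC × Q_m = 18.182 × 17.9354 = 326.1014.

$326.101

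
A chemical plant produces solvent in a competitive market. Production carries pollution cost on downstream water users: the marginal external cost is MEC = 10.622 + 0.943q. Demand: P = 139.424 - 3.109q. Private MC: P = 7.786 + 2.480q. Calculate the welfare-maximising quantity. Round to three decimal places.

Social marginal cost = private MC + MEC = 18.408 + 3.423q.
Set SMC = demand: 18.408 + 3.423q = 139.424 - 3.109q → q* = 18.5266.

q* = 18.527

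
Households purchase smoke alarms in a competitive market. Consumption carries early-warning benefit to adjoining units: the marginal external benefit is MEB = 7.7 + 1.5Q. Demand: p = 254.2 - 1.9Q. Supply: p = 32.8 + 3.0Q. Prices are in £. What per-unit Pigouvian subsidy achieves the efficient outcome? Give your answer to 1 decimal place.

Social marginal benefit = demand + MEB = 261.9 - 0.4Q.
Set SMB = MC: 261.9 - 0.4Q = 32.8 + 3.0Q → Q* = 67.3824.
The Pigouvian subsidy equals MEB at Q*: 7.7 + 1.5×67.3824 = 108.7736.

subsidy = £108.8 per unit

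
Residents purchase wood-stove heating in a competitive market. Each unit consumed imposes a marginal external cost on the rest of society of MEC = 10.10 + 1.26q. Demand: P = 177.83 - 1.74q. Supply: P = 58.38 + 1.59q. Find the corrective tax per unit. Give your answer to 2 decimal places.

Social marginal benefit = demand − MEC = 167.73 - 3.00q.
Set SMB = MC: 167.73 - 3.00q = 58.38 + 1.59q → q* = 23.8235.
The Pigouvian tax equals MEC at q*: 10.10 + 1.26×23.8235 = 40.1176.

tax = 40.12 per unit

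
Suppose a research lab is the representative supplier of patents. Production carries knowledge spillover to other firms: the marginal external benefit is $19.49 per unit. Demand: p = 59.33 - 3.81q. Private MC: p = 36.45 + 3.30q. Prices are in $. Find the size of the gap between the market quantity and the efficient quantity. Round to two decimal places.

Market equilibrium (private): 36.45 + 3.30q = 59.33 - 3.81q → q_m = 3.2180.
Social marginal cost = private MC − MEB = 16.96 + 3.30q.
Set SMC = demand: 16.96 + 3.30q = 59.33 - 3.81q → q* = 5.9592.
Gap = |3.2180 − 5.9592| = 2.7412.

2.74 units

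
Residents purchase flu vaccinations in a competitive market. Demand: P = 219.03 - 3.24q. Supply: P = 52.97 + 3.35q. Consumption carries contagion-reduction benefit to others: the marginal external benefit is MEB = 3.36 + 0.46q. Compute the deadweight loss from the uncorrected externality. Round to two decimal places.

Market equilibrium (private): 52.97 + 3.35q = 219.03 - 3.24q → q_m = 25.1988.
Social marginal benefit = demand + MEB = 222.39 - 2.78q.
Set SMB = MC: 222.39 - 2.78q = 52.97 + 3.35q → q* = 27.6378.
The welfare-loss triangle has base |q_m − q*| and height MEB(q_m) (the vertical gap between SMB and MC is zero at q* and MEB at q_m).
DWL = ½ × 2.4390 × 14.9514 = 18.2332.

DWL = 18.23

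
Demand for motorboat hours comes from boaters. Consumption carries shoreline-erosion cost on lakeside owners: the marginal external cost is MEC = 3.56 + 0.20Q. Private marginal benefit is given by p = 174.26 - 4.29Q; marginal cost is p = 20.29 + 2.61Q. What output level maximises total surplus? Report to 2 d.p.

Social marginal benefit = demand − MEC = 170.70 - 4.49Q.
Set SMB = MC: 170.70 - 4.49Q = 20.29 + 2.61Q → Q* = 21.1845.

Q* = 21.18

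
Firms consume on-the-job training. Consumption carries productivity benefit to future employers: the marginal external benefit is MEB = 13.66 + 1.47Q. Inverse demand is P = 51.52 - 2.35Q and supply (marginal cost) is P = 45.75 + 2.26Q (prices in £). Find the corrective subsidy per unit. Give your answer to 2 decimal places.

Social marginal benefit = demand + MEB = 65.18 - 0.88Q.
Set SMB = MC: 65.18 - 0.88Q = 45.75 + 2.26Q → Q* = 6.1879.
The Pigouvian subsidy equals MEB at Q*: 13.66 + 1.47×6.1879 = 22.7562.

subsidy = £22.76 per unit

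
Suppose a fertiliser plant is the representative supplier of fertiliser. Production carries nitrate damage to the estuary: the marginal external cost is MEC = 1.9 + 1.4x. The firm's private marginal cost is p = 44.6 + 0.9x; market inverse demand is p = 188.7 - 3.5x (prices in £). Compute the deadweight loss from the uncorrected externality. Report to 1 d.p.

DWL = £196.6

Market equilibrium (private): 44.6 + 0.9x = 188.7 - 3.5x → x_m = 32.7500.
Social marginal cost = private MC + MEC = 46.5 + 2.3x.
Set SMC = demand: 46.5 + 2.3x = 188.7 - 3.5x → x* = 24.5172.
The welfare-loss triangle has base |x_m − x*| and height MEC(x_m) (the vertical gap between SMC and demand is zero at x* and MEC at x_m).
DWL = ½ × 8.2328 × 47.7500 = 196.5581.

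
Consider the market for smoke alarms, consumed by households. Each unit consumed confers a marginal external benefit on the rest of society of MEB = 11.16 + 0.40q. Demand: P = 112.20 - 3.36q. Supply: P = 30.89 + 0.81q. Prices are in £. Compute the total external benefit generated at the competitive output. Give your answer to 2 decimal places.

Market equilibrium (private): 30.89 + 0.81q = 112.20 - 3.36q → q_m = 19.4988.
Total external benefit = ∫₀^{q_m} (11.16 + 0.40q) dq = 11.16×19.4988 + ½×0.40×19.4988² = 293.6472.

£293.65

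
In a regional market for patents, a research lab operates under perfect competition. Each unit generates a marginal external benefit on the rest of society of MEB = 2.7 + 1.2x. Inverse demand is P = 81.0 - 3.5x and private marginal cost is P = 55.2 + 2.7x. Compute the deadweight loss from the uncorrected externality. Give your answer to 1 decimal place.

Market equilibrium (private): 55.2 + 2.7x = 81.0 - 3.5x → x_m = 4.1613.
Social marginal cost = private MC − MEB = 52.5 + 1.5x.
Set SMC = demand: 52.5 + 1.5x = 81.0 - 3.5x → x* = 5.7000.
Height of the DWL triangle at x_m is demand(x_m) − SMC(x_m) = MEB(x_m) = 7.6935.
DWL = ½ × 1.5387 × 7.6935 = 5.9190.

DWL = 5.9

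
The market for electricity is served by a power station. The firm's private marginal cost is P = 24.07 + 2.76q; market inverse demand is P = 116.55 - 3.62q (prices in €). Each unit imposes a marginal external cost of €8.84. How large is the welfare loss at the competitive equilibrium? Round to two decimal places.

DWL = €6.12

Market equilibrium (private): 24.07 + 2.76q = 116.55 - 3.62q → q_m = 14.4953.
Social marginal cost = private MC + MEC = 32.91 + 2.76q.
Set SMC = demand: 32.91 + 2.76q = 116.55 - 3.62q → q* = 13.1097.
Between q* and q_m the wedge SMC − demand runs linearly from 0 to MEC(q_m), so the loss is a triangle.
DWL = ½ × 1.3856 × 8.8400 = 6.1244.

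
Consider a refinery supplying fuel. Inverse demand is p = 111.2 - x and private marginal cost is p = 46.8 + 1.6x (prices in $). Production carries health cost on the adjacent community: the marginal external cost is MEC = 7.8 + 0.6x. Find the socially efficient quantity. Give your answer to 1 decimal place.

x* = 17.7

Social marginal cost = private MC + MEC = 54.6 + 2.2x.
Set SMC = demand: 54.6 + 2.2x = 111.2 - x → x* = 17.6875.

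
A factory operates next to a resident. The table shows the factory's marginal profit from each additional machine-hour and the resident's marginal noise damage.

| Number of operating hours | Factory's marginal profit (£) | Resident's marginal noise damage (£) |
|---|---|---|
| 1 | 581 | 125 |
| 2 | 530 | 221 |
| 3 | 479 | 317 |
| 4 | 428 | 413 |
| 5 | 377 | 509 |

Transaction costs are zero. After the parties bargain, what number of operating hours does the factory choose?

4

Bargaining reaches the level where marginal profit last exceeds marginal noise damage.
That holds through level 4 (428 ≥ 413) but not at 5 (377 < 509).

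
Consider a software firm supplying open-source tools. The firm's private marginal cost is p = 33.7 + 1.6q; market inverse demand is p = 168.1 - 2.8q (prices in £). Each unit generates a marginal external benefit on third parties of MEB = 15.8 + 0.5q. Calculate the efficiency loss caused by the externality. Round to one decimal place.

DWL = £123.8

Market equilibrium (private): 33.7 + 1.6q = 168.1 - 2.8q → q_m = 30.5455.
Social marginal cost = private MC − MEB = 17.9 + 1.1q.
Set SMC = demand: 17.9 + 1.1q = 168.1 - 2.8q → q* = 38.5128.
Between q* and q_m the wedge demand − SMC runs linearly from 0 to MEB(q_m), so the loss is a triangle.
DWL = ½ × 7.9673 × 31.0727 = 123.7828.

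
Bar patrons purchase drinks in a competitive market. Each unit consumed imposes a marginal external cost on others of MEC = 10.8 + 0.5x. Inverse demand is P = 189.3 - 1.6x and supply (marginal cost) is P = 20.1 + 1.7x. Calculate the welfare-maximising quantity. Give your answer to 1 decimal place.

Social marginal benefit = demand − MEC = 178.5 - 2.1x.
Set SMB = MC: 178.5 - 2.1x = 20.1 + 1.7x → x* = 41.6842.

x* = 41.7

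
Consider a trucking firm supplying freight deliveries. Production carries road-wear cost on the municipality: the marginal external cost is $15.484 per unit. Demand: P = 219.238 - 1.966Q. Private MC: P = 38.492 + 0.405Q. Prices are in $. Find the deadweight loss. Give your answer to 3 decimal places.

DWL = $50.560

Market equilibrium (private): 38.492 + 0.405Q = 219.238 - 1.966Q → Q_m = 76.2320.
Social marginal cost = private MC + MEC = 53.976 + 0.405Q.
Set SMC = demand: 53.976 + 0.405Q = 219.238 - 1.966Q → Q* = 69.7014.
The welfare-loss triangle has base |Q_m − Q*| and height MEC(Q_m) (the vertical gap between SMC and demand is zero at Q* and MEC at Q_m).
DWL = ½ × 6.5306 × 15.4840 = 50.5599.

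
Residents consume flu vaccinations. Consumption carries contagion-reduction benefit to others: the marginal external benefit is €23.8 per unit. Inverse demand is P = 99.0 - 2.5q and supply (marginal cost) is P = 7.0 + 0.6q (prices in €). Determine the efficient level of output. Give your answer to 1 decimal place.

Social marginal benefit = demand + MEB = 122.8 - 2.5q.
Set SMB = MC: 122.8 - 2.5q = 7.0 + 0.6q → q* = 37.3548.

q* = 37.4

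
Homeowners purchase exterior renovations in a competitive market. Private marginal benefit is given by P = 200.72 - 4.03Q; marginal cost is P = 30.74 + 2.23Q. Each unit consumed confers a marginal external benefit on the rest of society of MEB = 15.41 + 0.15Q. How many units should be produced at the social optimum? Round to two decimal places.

Social marginal benefit = demand + MEB = 216.13 - 3.88Q.
Set SMB = MC: 216.13 - 3.88Q = 30.74 + 2.23Q → Q* = 30.3421.

Q* = 30.34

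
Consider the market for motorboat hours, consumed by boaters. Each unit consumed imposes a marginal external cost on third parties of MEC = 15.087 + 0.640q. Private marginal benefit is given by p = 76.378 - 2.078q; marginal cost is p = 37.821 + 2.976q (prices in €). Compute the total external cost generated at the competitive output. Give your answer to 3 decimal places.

€133.723

Market equilibrium (private): 37.821 + 2.976q = 76.378 - 2.078q → q_m = 7.6290.
Total external cost = ∫₀^{q_m} (15.087 + 0.640q) dq = 15.087×7.6290 + ½×0.640×7.6290² = 133.7232.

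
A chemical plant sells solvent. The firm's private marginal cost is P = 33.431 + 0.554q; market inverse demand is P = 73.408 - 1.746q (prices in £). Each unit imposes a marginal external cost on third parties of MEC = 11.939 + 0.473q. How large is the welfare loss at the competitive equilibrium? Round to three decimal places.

DWL = £73.285

Market equilibrium (private): 33.431 + 0.554q = 73.408 - 1.746q → q_m = 17.3813.
Social marginal cost = private MC + MEC = 45.370 + 1.027q.
Set SMC = demand: 45.370 + 1.027q = 73.408 - 1.746q → q* = 10.1111.
Height of the DWL triangle at q_m is SMC(q_m) − demand(q_m) = MEC(q_m) = 20.1604.
DWL = ½ × 7.2702 × 20.1604 = 73.2851.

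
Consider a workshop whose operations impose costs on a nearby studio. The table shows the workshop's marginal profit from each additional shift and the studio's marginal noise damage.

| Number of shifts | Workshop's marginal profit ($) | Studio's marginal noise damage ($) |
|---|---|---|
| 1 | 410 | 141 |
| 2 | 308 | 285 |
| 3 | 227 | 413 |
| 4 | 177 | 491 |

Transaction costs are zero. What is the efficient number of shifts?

Bargaining reaches the level where marginal profit last exceeds marginal noise damage.
That holds through level 2 (308 ≥ 285) but not at 3 (227 < 413).

2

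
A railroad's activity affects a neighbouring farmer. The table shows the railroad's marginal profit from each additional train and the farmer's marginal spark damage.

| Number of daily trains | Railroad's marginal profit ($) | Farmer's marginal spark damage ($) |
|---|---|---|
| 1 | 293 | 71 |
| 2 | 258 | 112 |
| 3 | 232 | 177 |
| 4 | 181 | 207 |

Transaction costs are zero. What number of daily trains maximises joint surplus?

Bargaining reaches the level where marginal profit last exceeds marginal spark damage.
That holds through level 3 (232 ≥ 177) but not at 4 (181 < 207).

3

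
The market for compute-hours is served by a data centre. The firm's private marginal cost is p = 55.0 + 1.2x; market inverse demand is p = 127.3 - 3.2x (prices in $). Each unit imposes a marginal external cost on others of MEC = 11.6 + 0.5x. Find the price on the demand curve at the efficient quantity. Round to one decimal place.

P = $87.7

Social marginal cost = private MC + MEC = 66.6 + 1.7x.
Set SMC = demand: 66.6 + 1.7x = 127.3 - 3.2x → x* = 12.3878.
Consumer price on the demand curve at x*: 127.3 − 3.2×12.3878 = 87.6590.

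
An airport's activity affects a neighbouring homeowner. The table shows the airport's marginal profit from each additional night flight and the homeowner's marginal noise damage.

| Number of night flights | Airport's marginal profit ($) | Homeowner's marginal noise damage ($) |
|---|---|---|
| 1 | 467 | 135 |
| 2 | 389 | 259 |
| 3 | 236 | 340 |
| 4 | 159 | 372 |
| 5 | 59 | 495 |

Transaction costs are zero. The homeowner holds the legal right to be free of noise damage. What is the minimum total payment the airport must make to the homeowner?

$394

Efficient level: marginal profit ≥ marginal noise damage through level 2, so k* = 2.
With the homeowner holding the right, the airport must at least compensate total damage at k*: 135 + 259 = 394.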